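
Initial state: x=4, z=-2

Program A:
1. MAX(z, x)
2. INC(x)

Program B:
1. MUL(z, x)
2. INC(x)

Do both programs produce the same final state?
No

Program A final state: x=5, z=4
Program B final state: x=5, z=-8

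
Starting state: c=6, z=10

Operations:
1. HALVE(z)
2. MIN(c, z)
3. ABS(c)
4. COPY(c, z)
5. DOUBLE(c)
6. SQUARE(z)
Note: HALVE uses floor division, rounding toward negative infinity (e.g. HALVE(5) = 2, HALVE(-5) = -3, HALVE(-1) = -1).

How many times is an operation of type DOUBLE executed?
1

Counting DOUBLE operations:
Step 5: DOUBLE(c) ← DOUBLE
Total: 1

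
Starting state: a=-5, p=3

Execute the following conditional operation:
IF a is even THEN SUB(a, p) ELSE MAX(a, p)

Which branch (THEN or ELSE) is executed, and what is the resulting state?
Branch: ELSE, Final state: a=3, p=3

Evaluating condition: a is even
Condition is False, so ELSE branch executes
After MAX(a, p): a=3, p=3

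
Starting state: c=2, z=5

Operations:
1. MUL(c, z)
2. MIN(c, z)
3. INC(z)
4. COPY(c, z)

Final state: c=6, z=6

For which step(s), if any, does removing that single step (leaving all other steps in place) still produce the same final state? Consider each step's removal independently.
Step(s) 1, 2

Testing removal of each single step:
Without step 1: final = c=6, z=6 (same)
Without step 2: final = c=6, z=6 (same)
Without step 3: final = c=5, z=5 (different)
Without step 4: final = c=5, z=6 (different)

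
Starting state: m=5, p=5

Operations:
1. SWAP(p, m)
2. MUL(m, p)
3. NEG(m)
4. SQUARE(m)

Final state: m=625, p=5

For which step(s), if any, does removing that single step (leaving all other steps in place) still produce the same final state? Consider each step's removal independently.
Step(s) 1, 3

Testing removal of each single step:
Without step 1: final = m=625, p=5 (same)
Without step 2: final = m=25, p=5 (different)
Without step 3: final = m=625, p=5 (same)
Without step 4: final = m=-25, p=5 (different)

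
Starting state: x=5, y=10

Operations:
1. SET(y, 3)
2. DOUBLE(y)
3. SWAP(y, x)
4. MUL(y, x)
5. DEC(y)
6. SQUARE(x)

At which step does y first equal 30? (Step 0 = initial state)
Step 4

Tracing y:
Initial: y = 10
After step 1: y = 3
After step 2: y = 6
After step 3: y = 5
After step 4: y = 30 ← first occurrence
After step 5: y = 29
After step 6: y = 29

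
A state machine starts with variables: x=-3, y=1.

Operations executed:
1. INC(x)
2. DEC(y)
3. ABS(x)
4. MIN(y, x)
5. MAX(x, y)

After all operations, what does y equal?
y = 0

Tracing execution:
Step 1: INC(x) → y = 1
Step 2: DEC(y) → y = 0
Step 3: ABS(x) → y = 0
Step 4: MIN(y, x) → y = 0
Step 5: MAX(x, y) → y = 0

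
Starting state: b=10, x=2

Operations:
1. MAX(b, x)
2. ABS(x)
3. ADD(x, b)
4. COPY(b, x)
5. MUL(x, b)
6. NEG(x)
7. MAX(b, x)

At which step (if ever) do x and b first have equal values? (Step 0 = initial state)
Step 4

x and b first become equal after step 4.

Comparing values at each step:
Initial: x=2, b=10
After step 1: x=2, b=10
After step 2: x=2, b=10
After step 3: x=12, b=10
After step 4: x=12, b=12 ← equal!
After step 5: x=144, b=12
After step 6: x=-144, b=12
After step 7: x=-144, b=12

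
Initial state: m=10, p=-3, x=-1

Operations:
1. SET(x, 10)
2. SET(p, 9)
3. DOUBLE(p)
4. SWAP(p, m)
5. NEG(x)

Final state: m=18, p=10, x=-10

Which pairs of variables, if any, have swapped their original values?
None

Comparing initial and final values:
x: -1 → -10
p: -3 → 10
m: 10 → 18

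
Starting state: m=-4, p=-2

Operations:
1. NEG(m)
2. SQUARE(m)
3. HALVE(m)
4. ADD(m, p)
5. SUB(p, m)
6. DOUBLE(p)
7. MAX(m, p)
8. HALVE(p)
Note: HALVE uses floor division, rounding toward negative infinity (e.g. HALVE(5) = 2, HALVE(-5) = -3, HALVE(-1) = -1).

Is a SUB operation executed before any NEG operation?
No

First SUB: step 5
First NEG: step 1
Since 5 > 1, NEG comes first.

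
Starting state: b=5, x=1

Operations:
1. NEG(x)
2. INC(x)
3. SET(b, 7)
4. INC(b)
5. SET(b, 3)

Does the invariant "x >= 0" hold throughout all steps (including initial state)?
No, violated after step 1

The invariant is violated after step 1.

State at each step:
Initial: b=5, x=1
After step 1: b=5, x=-1
After step 2: b=5, x=0
After step 3: b=7, x=0
After step 4: b=8, x=0
After step 5: b=3, x=0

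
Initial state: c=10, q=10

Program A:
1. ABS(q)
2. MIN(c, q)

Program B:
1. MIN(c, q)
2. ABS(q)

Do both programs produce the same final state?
Yes

Program A final state: c=10, q=10
Program B final state: c=10, q=10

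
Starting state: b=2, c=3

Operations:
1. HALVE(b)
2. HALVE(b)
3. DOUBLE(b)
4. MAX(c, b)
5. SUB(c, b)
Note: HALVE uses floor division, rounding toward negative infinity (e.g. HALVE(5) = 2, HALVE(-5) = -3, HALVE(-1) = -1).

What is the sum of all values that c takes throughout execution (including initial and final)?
18

Values of c at each step:
Initial: c = 3
After step 1: c = 3
After step 2: c = 3
After step 3: c = 3
After step 4: c = 3
After step 5: c = 3
Sum = 3 + 3 + 3 + 3 + 3 + 3 = 18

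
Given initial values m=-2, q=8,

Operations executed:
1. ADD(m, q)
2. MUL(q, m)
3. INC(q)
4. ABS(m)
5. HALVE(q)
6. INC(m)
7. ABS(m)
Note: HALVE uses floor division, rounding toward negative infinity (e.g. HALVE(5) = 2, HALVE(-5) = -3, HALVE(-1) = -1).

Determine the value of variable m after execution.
m = 7

Tracing execution:
Step 1: ADD(m, q) → m = 6
Step 2: MUL(q, m) → m = 6
Step 3: INC(q) → m = 6
Step 4: ABS(m) → m = 6
Step 5: HALVE(q) → m = 6
Step 6: INC(m) → m = 7
Step 7: ABS(m) → m = 7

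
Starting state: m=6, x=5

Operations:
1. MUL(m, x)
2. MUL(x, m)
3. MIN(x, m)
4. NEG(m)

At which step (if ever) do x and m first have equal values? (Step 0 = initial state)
Step 3

x and m first become equal after step 3.

Comparing values at each step:
Initial: x=5, m=6
After step 1: x=5, m=30
After step 2: x=150, m=30
After step 3: x=30, m=30 ← equal!
After step 4: x=30, m=-30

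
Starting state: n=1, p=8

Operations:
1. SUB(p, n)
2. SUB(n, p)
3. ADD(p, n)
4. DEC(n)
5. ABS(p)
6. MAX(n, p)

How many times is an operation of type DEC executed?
1

Counting DEC operations:
Step 4: DEC(n) ← DEC
Total: 1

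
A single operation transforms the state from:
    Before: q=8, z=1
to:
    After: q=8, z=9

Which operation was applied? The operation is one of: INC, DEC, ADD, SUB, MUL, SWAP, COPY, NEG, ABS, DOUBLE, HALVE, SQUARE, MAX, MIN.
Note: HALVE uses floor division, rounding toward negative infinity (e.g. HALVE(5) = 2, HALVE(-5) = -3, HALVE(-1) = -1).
ADD(z, q)

Analyzing the change:
Before: q=8, z=1
After: q=8, z=9
Variable z changed from 1 to 9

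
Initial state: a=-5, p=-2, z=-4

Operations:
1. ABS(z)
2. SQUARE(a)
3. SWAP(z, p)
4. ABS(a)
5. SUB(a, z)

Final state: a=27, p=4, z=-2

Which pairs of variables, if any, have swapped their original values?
None

Comparing initial and final values:
a: -5 → 27
p: -2 → 4
z: -4 → -2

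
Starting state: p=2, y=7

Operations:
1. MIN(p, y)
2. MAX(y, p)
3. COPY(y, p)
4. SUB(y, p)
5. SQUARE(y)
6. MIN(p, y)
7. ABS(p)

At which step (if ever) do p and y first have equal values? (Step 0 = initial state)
Step 3

p and y first become equal after step 3.

Comparing values at each step:
Initial: p=2, y=7
After step 1: p=2, y=7
After step 2: p=2, y=7
After step 3: p=2, y=2 ← equal!
After step 4: p=2, y=0
After step 5: p=2, y=0
After step 6: p=0, y=0 ← equal!
After step 7: p=0, y=0 ← equal!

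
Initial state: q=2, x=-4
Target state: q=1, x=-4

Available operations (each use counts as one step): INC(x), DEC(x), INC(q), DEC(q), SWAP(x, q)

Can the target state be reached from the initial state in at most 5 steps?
Yes

Path (1 step): DEC(q)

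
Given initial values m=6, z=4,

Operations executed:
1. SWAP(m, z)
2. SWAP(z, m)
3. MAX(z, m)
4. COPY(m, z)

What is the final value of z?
z = 6

Tracing execution:
Step 1: SWAP(m, z) → z = 6
Step 2: SWAP(z, m) → z = 4
Step 3: MAX(z, m) → z = 6
Step 4: COPY(m, z) → z = 6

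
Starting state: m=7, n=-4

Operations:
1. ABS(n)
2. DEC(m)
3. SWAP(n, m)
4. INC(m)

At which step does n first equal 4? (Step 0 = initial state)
Step 1

Tracing n:
Initial: n = -4
After step 1: n = 4 ← first occurrence
After step 2: n = 4
After step 3: n = 6
After step 4: n = 6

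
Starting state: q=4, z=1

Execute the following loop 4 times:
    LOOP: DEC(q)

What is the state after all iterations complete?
q=0, z=1

Iteration trace:
Start: q=4, z=1
After iteration 1: q=3, z=1
After iteration 2: q=2, z=1
After iteration 3: q=1, z=1
After iteration 4: q=0, z=1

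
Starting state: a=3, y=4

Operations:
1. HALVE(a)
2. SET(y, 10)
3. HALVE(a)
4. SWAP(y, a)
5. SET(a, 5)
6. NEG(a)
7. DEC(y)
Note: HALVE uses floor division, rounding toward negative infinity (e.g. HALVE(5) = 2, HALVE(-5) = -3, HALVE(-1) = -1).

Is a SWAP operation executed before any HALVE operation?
No

First SWAP: step 4
First HALVE: step 1
Since 4 > 1, HALVE comes first.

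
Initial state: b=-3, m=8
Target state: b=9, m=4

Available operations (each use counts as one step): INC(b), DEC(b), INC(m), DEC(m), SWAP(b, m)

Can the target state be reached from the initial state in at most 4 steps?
No

The target state cannot be reached within 4 steps.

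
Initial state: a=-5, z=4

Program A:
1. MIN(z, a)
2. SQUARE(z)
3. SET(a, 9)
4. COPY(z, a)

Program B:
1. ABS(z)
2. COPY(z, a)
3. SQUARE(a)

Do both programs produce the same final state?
No

Program A final state: a=9, z=9
Program B final state: a=25, z=-5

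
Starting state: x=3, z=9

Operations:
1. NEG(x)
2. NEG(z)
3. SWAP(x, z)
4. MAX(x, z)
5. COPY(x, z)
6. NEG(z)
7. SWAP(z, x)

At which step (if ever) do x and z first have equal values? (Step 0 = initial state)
Step 4

x and z first become equal after step 4.

Comparing values at each step:
Initial: x=3, z=9
After step 1: x=-3, z=9
After step 2: x=-3, z=-9
After step 3: x=-9, z=-3
After step 4: x=-3, z=-3 ← equal!
After step 5: x=-3, z=-3 ← equal!
After step 6: x=-3, z=3
After step 7: x=3, z=-3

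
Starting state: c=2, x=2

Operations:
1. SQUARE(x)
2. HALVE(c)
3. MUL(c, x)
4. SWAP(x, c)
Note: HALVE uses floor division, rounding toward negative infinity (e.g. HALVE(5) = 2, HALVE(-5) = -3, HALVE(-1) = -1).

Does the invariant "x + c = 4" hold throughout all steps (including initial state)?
No, violated after step 1

The invariant is violated after step 1.

State at each step:
Initial: c=2, x=2
After step 1: c=2, x=4
After step 2: c=1, x=4
After step 3: c=4, x=4
After step 4: c=4, x=4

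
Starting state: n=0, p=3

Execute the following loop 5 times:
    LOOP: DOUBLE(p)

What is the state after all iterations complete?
n=0, p=96

Iteration trace:
Start: n=0, p=3
After iteration 1: n=0, p=6
After iteration 2: n=0, p=12
After iteration 3: n=0, p=24
After iteration 4: n=0, p=48
After iteration 5: n=0, p=96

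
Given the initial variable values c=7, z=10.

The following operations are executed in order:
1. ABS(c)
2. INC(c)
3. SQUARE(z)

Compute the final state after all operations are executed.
{c: 8, z: 100}

Step-by-step execution:
Initial: c=7, z=10
After step 1 (ABS(c)): c=7, z=10
After step 2 (INC(c)): c=8, z=10
After step 3 (SQUARE(z)): c=8, z=100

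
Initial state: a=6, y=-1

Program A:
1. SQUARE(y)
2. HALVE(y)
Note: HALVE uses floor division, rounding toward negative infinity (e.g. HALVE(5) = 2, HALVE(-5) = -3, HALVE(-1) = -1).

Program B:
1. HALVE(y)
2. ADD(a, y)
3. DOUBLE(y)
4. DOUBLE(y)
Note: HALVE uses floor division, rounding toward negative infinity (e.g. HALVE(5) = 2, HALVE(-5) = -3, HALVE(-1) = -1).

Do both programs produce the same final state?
No

Program A final state: a=6, y=0
Program B final state: a=5, y=-4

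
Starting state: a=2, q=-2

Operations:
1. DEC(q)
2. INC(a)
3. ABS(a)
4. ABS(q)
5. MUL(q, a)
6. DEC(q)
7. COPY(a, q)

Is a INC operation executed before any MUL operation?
Yes

First INC: step 2
First MUL: step 5
Since 2 < 5, INC comes first.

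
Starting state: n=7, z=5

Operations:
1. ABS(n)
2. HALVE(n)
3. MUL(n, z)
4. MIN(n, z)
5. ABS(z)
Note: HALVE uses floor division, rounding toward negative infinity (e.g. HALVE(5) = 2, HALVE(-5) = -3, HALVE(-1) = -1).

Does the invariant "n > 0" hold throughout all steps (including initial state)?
Yes

The invariant holds at every step.

State at each step:
Initial: n=7, z=5
After step 1: n=7, z=5
After step 2: n=3, z=5
After step 3: n=15, z=5
After step 4: n=5, z=5
After step 5: n=5, z=5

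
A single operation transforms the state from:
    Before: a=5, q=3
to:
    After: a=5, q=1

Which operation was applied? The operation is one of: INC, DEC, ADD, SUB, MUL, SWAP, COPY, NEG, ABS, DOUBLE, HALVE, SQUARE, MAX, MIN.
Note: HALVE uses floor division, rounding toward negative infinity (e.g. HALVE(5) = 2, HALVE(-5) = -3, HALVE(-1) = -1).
HALVE(q)

Analyzing the change:
Before: a=5, q=3
After: a=5, q=1
Variable q changed from 3 to 1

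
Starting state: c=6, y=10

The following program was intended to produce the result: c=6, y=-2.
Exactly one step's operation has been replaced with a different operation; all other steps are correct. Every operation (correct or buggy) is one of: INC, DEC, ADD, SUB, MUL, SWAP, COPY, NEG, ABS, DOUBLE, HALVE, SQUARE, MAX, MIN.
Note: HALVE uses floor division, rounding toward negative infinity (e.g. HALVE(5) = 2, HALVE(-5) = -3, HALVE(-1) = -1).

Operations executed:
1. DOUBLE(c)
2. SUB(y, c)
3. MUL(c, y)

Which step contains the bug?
Step 3

Trace with buggy code:
Initial: c=6, y=10
After step 1: c=12, y=10
After step 2: c=12, y=-2
After step 3: c=-24, y=-2
Actual final c=-24, y=-2 ≠ expected c=6, y=-2.
Step 3 is the only position where a single-operation replacement can produce the expected result.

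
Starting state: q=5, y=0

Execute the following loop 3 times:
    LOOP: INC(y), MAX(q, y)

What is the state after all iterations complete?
q=5, y=3

Iteration trace:
Start: q=5, y=0
After iteration 1: q=5, y=1
After iteration 2: q=5, y=2
After iteration 3: q=5, y=3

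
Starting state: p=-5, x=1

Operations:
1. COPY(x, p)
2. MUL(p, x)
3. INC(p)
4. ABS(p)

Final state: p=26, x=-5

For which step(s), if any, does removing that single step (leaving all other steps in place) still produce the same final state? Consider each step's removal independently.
Step(s) 4

Testing removal of each single step:
Without step 1: final = p=4, x=1 (different)
Without step 2: final = p=4, x=-5 (different)
Without step 3: final = p=25, x=-5 (different)
Without step 4: final = p=26, x=-5 (same)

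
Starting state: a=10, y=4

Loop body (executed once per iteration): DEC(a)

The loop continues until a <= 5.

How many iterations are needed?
5

Tracing iterations:
Initial: a=10, y=4
After iteration 1: a=9, y=4
After iteration 2: a=8, y=4
After iteration 3: a=7, y=4
After iteration 4: a=6, y=4
After iteration 5: a=5, y=4
a <= 5 now holds, so the loop exits after 5 iterations.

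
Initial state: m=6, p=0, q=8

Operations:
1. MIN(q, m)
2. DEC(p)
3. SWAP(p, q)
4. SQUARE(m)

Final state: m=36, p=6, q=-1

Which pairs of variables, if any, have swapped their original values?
None

Comparing initial and final values:
m: 6 → 36
p: 0 → 6
q: 8 → -1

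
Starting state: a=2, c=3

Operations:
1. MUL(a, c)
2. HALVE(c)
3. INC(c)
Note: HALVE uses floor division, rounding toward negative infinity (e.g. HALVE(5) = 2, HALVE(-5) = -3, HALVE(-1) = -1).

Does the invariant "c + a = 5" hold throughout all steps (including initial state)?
No, violated after step 1

The invariant is violated after step 1.

State at each step:
Initial: a=2, c=3
After step 1: a=6, c=3
After step 2: a=6, c=1
After step 3: a=6, c=2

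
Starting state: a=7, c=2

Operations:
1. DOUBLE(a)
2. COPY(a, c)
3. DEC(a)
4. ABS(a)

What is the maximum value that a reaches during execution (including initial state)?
14

Values of a at each step:
Initial: a = 7
After step 1: a = 14 ← maximum
After step 2: a = 2
After step 3: a = 1
After step 4: a = 1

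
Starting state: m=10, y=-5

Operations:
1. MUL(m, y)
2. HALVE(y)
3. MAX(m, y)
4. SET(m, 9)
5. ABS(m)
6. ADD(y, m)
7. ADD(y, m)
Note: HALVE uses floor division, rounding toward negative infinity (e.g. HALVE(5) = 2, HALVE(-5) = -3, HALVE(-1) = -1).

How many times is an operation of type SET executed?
1

Counting SET operations:
Step 4: SET(m, 9) ← SET
Total: 1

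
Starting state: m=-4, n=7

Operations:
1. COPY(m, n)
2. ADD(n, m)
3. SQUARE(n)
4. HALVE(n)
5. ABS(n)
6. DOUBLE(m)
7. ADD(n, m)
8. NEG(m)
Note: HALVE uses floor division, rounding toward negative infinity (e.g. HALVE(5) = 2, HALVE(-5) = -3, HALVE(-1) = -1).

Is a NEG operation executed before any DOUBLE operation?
No

First NEG: step 8
First DOUBLE: step 6
Since 8 > 6, DOUBLE comes first.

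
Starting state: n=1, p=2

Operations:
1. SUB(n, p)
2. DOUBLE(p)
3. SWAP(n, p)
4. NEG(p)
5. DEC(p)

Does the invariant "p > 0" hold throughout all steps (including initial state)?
No, violated after step 3

The invariant is violated after step 3.

State at each step:
Initial: n=1, p=2
After step 1: n=-1, p=2
After step 2: n=-1, p=4
After step 3: n=4, p=-1
After step 4: n=4, p=1
After step 5: n=4, p=0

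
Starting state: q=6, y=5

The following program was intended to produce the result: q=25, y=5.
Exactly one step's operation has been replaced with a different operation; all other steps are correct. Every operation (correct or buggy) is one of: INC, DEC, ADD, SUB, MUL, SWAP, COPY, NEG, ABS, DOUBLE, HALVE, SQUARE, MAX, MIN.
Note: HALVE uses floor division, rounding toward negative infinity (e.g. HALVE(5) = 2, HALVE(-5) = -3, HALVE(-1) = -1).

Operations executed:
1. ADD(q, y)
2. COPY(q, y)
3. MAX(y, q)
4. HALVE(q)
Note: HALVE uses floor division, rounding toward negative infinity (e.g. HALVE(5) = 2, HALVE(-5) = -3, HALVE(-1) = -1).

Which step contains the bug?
Step 4

Trace with buggy code:
Initial: q=6, y=5
After step 1: q=11, y=5
After step 2: q=5, y=5
After step 3: q=5, y=5
After step 4: q=2, y=5
Actual final q=2, y=5 ≠ expected q=25, y=5.
Step 4 is the only position where a single-operation replacement can produce the expected result.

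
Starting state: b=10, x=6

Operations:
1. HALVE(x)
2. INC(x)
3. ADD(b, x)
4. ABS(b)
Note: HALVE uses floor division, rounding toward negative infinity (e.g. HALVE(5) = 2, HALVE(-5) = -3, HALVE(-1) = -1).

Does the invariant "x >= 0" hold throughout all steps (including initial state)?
Yes

The invariant holds at every step.

State at each step:
Initial: b=10, x=6
After step 1: b=10, x=3
After step 2: b=10, x=4
After step 3: b=14, x=4
After step 4: b=14, x=4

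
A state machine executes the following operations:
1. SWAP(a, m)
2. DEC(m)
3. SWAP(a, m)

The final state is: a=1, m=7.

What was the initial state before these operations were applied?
a=2, m=7

Working backwards:
Final state: a=1, m=7
Before step 3 (SWAP(a, m)): a=7, m=1
Before step 2 (DEC(m)): a=7, m=2
Before step 1 (SWAP(a, m)): a=2, m=7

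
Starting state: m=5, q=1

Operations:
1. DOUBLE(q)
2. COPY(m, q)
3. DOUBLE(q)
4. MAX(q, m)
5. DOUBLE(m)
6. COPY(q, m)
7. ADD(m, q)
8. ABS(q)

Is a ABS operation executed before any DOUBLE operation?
No

First ABS: step 8
First DOUBLE: step 1
Since 8 > 1, DOUBLE comes first.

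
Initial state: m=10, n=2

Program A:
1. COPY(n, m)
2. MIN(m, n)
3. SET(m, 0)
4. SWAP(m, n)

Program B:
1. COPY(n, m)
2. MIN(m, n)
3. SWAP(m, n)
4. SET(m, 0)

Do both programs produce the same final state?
No

Program A final state: m=10, n=0
Program B final state: m=0, n=10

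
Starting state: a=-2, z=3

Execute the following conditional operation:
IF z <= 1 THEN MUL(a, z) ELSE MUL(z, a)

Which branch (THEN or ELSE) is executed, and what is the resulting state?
Branch: ELSE, Final state: a=-2, z=-6

Evaluating condition: z <= 1
z = 3
Condition is False, so ELSE branch executes
After MUL(z, a): a=-2, z=-6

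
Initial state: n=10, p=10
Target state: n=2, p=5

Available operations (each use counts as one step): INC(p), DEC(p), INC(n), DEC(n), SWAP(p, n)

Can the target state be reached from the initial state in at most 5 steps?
No

The target state cannot be reached within 5 steps.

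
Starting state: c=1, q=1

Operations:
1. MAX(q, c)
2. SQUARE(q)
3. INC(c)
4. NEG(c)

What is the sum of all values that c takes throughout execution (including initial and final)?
3

Values of c at each step:
Initial: c = 1
After step 1: c = 1
After step 2: c = 1
After step 3: c = 2
After step 4: c = -2
Sum = 1 + 1 + 1 + 2 + -2 = 3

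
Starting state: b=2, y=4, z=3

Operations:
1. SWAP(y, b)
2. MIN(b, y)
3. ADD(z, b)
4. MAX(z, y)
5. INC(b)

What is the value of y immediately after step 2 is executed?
y = 2

Tracing y through execution:
Initial: y = 4
After step 1 (SWAP(y, b)): y = 2
After step 2 (MIN(b, y)): y = 2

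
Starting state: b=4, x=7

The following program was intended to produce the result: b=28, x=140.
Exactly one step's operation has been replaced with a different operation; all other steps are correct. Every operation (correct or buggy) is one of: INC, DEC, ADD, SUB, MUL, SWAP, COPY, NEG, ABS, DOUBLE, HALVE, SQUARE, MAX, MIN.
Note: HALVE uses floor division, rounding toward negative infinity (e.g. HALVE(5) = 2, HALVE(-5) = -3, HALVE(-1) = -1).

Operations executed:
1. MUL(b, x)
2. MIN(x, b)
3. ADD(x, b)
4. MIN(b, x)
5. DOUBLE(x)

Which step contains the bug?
Step 4

Trace with buggy code:
Initial: b=4, x=7
After step 1: b=28, x=7
After step 2: b=28, x=7
After step 3: b=28, x=35
After step 4: b=28, x=35
After step 5: b=28, x=70
Actual final b=28, x=70 ≠ expected b=28, x=140.
Step 4 is the only position where a single-operation replacement can produce the expected result.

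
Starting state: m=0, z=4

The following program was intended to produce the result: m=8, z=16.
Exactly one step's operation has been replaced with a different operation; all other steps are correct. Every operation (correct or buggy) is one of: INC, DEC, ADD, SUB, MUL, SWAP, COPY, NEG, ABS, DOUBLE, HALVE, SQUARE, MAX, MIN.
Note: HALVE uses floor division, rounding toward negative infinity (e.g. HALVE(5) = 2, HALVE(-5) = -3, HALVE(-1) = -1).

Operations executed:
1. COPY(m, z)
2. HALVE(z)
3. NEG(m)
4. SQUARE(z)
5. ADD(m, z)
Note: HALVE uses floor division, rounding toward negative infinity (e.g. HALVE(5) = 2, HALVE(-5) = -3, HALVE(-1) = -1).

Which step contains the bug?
Step 2

Trace with buggy code:
Initial: m=0, z=4
After step 1: m=4, z=4
After step 2: m=4, z=2
After step 3: m=-4, z=2
After step 4: m=-4, z=4
After step 5: m=0, z=4
Actual final m=0, z=4 ≠ expected m=8, z=16.
Step 2 is the only position where a single-operation replacement can produce the expected result.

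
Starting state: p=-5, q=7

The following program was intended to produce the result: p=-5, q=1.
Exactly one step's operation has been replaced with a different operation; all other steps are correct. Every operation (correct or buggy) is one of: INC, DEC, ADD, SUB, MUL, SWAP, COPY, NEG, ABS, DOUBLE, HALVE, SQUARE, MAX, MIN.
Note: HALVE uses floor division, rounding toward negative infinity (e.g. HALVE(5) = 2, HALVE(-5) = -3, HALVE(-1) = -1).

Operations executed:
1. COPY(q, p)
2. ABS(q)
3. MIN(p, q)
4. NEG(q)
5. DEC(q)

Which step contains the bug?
Step 4

Trace with buggy code:
Initial: p=-5, q=7
After step 1: p=-5, q=-5
After step 2: p=-5, q=5
After step 3: p=-5, q=5
After step 4: p=-5, q=-5
After step 5: p=-5, q=-6
Actual final p=-5, q=-6 ≠ expected p=-5, q=1.
Step 4 is the only position where a single-operation replacement can produce the expected result.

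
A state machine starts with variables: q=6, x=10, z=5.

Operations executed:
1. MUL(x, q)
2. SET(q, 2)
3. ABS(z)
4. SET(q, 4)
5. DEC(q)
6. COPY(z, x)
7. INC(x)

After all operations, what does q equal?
q = 3

Tracing execution:
Step 1: MUL(x, q) → q = 6
Step 2: SET(q, 2) → q = 2
Step 3: ABS(z) → q = 2
Step 4: SET(q, 4) → q = 4
Step 5: DEC(q) → q = 3
Step 6: COPY(z, x) → q = 3
Step 7: INC(x) → q = 3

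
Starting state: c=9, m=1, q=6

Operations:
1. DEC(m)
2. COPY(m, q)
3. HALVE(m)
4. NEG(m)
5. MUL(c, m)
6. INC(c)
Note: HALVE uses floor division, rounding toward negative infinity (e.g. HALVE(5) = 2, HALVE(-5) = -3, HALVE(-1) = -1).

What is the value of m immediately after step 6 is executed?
m = -3

Tracing m through execution:
Initial: m = 1
After step 1 (DEC(m)): m = 0
After step 2 (COPY(m, q)): m = 6
After step 3 (HALVE(m)): m = 3
After step 4 (NEG(m)): m = -3
After step 5 (MUL(c, m)): m = -3
After step 6 (INC(c)): m = -3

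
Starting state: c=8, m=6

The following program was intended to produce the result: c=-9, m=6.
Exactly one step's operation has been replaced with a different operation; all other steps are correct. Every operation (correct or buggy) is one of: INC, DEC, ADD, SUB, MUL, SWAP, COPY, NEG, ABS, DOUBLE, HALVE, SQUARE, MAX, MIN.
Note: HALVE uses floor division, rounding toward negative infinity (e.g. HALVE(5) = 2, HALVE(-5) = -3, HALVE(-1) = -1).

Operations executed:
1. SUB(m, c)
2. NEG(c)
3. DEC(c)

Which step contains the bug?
Step 1

Trace with buggy code:
Initial: c=8, m=6
After step 1: c=8, m=-2
After step 2: c=-8, m=-2
After step 3: c=-9, m=-2
Actual final c=-9, m=-2 ≠ expected c=-9, m=6.
Step 1 is the only position where a single-operation replacement can produce the expected result.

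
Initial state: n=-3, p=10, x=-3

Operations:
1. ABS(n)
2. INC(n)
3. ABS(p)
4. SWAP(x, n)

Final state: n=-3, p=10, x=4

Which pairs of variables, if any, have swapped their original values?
None

Comparing initial and final values:
p: 10 → 10
n: -3 → -3
x: -3 → 4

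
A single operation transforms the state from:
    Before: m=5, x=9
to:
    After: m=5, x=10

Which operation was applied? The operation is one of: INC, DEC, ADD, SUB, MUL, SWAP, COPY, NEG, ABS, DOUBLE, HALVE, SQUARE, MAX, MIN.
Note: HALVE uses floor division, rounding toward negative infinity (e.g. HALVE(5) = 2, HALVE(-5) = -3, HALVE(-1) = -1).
INC(x)

Analyzing the change:
Before: m=5, x=9
After: m=5, x=10
Variable x changed from 9 to 10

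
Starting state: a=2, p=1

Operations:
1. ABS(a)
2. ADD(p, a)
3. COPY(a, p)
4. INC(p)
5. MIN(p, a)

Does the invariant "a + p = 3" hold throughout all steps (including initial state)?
No, violated after step 2

The invariant is violated after step 2.

State at each step:
Initial: a=2, p=1
After step 1: a=2, p=1
After step 2: a=2, p=3
After step 3: a=3, p=3
After step 4: a=3, p=4
After step 5: a=3, p=3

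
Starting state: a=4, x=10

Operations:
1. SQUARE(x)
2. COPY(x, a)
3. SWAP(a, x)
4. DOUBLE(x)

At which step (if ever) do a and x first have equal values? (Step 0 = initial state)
Step 2

a and x first become equal after step 2.

Comparing values at each step:
Initial: a=4, x=10
After step 1: a=4, x=100
After step 2: a=4, x=4 ← equal!
After step 3: a=4, x=4 ← equal!
After step 4: a=4, x=8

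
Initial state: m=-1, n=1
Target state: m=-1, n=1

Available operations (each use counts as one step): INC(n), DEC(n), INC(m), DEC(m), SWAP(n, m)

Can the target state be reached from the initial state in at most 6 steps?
Yes

Path (0 steps): 0 steps (already at target)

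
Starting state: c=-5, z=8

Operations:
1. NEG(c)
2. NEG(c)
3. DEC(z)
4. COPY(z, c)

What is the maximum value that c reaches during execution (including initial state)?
5

Values of c at each step:
Initial: c = -5
After step 1: c = 5 ← maximum
After step 2: c = -5
After step 3: c = -5
After step 4: c = -5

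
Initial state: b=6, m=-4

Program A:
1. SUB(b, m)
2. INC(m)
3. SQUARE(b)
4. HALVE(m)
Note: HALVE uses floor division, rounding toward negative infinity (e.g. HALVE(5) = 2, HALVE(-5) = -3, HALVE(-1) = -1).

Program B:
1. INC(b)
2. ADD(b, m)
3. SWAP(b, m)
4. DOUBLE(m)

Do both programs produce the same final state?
No

Program A final state: b=100, m=-2
Program B final state: b=-4, m=6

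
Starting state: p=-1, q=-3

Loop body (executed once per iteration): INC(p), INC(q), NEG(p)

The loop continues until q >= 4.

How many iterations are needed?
7

Tracing iterations:
Initial: p=-1, q=-3
After iteration 1: p=0, q=-2
After iteration 2: p=-1, q=-1
After iteration 3: p=0, q=0
After iteration 4: p=-1, q=1
After iteration 5: p=0, q=2
After iteration 6: p=-1, q=3
After iteration 7: p=0, q=4
q >= 4 now holds, so the loop exits after 7 iterations.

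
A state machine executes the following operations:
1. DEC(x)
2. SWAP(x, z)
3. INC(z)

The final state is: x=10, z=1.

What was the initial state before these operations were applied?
x=1, z=10

Working backwards:
Final state: x=10, z=1
Before step 3 (INC(z)): x=10, z=0
Before step 2 (SWAP(x, z)): x=0, z=10
Before step 1 (DEC(x)): x=1, z=10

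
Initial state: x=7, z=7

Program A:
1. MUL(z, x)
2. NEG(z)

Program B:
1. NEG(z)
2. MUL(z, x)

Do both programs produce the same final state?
Yes

Program A final state: x=7, z=-49
Program B final state: x=7, z=-49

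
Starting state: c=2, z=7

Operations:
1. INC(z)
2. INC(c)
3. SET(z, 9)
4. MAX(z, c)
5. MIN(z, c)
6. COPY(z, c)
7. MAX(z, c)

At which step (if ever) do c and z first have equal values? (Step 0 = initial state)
Step 5

c and z first become equal after step 5.

Comparing values at each step:
Initial: c=2, z=7
After step 1: c=2, z=8
After step 2: c=3, z=8
After step 3: c=3, z=9
After step 4: c=3, z=9
After step 5: c=3, z=3 ← equal!
After step 6: c=3, z=3 ← equal!
After step 7: c=3, z=3 ← equal!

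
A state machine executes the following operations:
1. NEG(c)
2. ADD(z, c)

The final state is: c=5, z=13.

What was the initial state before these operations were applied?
c=-5, z=8

Working backwards:
Final state: c=5, z=13
Before step 2 (ADD(z, c)): c=5, z=8
Before step 1 (NEG(c)): c=-5, z=8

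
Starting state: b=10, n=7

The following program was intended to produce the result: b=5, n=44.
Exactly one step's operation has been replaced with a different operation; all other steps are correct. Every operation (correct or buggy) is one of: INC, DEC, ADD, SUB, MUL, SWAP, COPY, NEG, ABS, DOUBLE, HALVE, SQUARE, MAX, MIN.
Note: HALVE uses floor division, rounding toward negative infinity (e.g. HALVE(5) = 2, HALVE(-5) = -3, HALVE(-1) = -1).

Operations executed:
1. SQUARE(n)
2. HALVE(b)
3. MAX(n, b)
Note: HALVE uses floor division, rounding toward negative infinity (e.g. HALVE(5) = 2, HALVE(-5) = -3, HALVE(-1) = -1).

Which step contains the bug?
Step 3

Trace with buggy code:
Initial: b=10, n=7
After step 1: b=10, n=49
After step 2: b=5, n=49
After step 3: b=5, n=49
Actual final b=5, n=49 ≠ expected b=5, n=44.
Step 3 is the only position where a single-operation replacement can produce the expected result.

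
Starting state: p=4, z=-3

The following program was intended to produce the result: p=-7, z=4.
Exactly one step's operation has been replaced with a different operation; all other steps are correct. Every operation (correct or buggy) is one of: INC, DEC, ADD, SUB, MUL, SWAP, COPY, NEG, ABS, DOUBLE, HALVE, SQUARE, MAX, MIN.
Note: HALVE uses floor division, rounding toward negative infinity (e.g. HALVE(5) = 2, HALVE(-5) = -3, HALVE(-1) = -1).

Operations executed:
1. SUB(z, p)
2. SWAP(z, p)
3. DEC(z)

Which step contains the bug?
Step 3

Trace with buggy code:
Initial: p=4, z=-3
After step 1: p=4, z=-7
After step 2: p=-7, z=4
After step 3: p=-7, z=3
Actual final p=-7, z=3 ≠ expected p=-7, z=4.
Step 3 is the only position where a single-operation replacement can produce the expected result.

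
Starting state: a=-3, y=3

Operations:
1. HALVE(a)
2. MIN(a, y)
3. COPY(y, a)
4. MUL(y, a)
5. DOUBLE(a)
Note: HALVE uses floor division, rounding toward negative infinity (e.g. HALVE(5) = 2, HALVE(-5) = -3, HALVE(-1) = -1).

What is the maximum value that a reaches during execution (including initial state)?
-2

Values of a at each step:
Initial: a = -3
After step 1: a = -2 ← maximum
After step 2: a = -2
After step 3: a = -2
After step 4: a = -2
After step 5: a = -4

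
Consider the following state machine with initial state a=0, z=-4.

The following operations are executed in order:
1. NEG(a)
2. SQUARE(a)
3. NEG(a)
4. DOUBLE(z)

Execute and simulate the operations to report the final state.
{a: 0, z: -8}

Step-by-step execution:
Initial: a=0, z=-4
After step 1 (NEG(a)): a=0, z=-4
After step 2 (SQUARE(a)): a=0, z=-4
After step 3 (NEG(a)): a=0, z=-4
After step 4 (DOUBLE(z)): a=0, z=-8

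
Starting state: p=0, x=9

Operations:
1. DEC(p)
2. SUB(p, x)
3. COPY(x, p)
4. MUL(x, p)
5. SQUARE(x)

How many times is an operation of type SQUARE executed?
1

Counting SQUARE operations:
Step 5: SQUARE(x) ← SQUARE
Total: 1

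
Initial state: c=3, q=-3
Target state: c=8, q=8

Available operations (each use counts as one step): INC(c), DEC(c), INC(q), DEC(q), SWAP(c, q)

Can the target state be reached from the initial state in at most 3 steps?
No

The target state cannot be reached within 3 steps.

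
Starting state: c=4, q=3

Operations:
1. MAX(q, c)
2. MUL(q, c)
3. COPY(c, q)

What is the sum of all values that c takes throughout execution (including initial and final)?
28

Values of c at each step:
Initial: c = 4
After step 1: c = 4
After step 2: c = 4
After step 3: c = 16
Sum = 4 + 4 + 4 + 16 = 28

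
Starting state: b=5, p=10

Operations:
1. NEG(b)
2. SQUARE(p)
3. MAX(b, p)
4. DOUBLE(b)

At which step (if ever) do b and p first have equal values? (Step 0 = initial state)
Step 3

b and p first become equal after step 3.

Comparing values at each step:
Initial: b=5, p=10
After step 1: b=-5, p=10
After step 2: b=-5, p=100
After step 3: b=100, p=100 ← equal!
After step 4: b=200, p=100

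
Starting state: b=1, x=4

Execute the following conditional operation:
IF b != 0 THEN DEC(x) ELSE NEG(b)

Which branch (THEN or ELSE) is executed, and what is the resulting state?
Branch: THEN, Final state: b=1, x=3

Evaluating condition: b != 0
b = 1
Condition is True, so THEN branch executes
After DEC(x): b=1, x=3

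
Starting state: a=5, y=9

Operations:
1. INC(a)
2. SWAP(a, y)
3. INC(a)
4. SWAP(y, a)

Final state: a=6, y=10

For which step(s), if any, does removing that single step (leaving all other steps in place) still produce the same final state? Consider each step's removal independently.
None - removing any single step changes the final result

Testing removal of each single step:
Without step 1: final = a=5, y=10 (different)
Without step 2: final = a=9, y=7 (different)
Without step 3: final = a=6, y=9 (different)
Without step 4: final = a=10, y=6 (different)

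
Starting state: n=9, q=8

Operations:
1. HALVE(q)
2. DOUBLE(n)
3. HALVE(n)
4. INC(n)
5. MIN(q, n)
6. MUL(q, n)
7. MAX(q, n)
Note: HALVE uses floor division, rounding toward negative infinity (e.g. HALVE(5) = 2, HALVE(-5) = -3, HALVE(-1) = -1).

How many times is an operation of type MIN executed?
1

Counting MIN operations:
Step 5: MIN(q, n) ← MIN
Total: 1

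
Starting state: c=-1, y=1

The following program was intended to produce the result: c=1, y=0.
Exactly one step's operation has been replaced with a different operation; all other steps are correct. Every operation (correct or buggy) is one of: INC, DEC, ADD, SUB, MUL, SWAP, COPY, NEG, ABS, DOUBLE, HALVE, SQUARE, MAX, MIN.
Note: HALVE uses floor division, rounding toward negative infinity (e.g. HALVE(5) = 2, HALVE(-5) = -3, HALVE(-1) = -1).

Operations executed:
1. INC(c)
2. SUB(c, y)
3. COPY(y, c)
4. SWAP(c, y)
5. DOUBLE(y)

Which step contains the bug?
Step 3

Trace with buggy code:
Initial: c=-1, y=1
After step 1: c=0, y=1
After step 2: c=-1, y=1
After step 3: c=-1, y=-1
After step 4: c=-1, y=-1
After step 5: c=-1, y=-2
Actual final c=-1, y=-2 ≠ expected c=1, y=0.
Step 3 is the only position where a single-operation replacement can produce the expected result.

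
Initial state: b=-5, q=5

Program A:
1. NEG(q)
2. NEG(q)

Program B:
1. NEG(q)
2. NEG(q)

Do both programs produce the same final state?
Yes

Program A final state: b=-5, q=5
Program B final state: b=-5, q=5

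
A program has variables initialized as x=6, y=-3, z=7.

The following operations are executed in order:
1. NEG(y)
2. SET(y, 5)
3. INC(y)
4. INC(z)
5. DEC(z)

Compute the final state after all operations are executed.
{x: 6, y: 6, z: 7}

Step-by-step execution:
Initial: x=6, y=-3, z=7
After step 1 (NEG(y)): x=6, y=3, z=7
After step 2 (SET(y, 5)): x=6, y=5, z=7
After step 3 (INC(y)): x=6, y=6, z=7
After step 4 (INC(z)): x=6, y=6, z=8
After step 5 (DEC(z)): x=6, y=6, z=7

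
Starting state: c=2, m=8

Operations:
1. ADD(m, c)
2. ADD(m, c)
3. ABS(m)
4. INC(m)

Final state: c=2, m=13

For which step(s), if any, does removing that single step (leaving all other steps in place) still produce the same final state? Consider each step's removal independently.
Step(s) 3

Testing removal of each single step:
Without step 1: final = c=2, m=11 (different)
Without step 2: final = c=2, m=11 (different)
Without step 3: final = c=2, m=13 (same)
Without step 4: final = c=2, m=12 (different)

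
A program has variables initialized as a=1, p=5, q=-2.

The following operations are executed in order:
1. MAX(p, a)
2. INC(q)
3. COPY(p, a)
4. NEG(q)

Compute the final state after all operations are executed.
{a: 1, p: 1, q: 1}

Step-by-step execution:
Initial: a=1, p=5, q=-2
After step 1 (MAX(p, a)): a=1, p=5, q=-2
After step 2 (INC(q)): a=1, p=5, q=-1
After step 3 (COPY(p, a)): a=1, p=1, q=-1
After step 4 (NEG(q)): a=1, p=1, q=1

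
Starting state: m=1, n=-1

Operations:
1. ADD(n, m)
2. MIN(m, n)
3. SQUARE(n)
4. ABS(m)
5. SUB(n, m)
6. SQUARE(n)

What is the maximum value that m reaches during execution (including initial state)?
1

Values of m at each step:
Initial: m = 1 ← maximum
After step 1: m = 1
After step 2: m = 0
After step 3: m = 0
After step 4: m = 0
After step 5: m = 0
After step 6: m = 0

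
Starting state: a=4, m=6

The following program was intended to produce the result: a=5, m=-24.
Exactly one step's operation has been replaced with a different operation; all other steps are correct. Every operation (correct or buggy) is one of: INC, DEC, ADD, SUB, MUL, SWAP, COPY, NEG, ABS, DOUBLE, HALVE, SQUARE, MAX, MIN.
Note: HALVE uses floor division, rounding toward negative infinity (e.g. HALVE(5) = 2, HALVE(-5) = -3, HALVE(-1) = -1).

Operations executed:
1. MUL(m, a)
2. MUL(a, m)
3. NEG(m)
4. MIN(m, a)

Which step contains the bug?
Step 2

Trace with buggy code:
Initial: a=4, m=6
After step 1: a=4, m=24
After step 2: a=96, m=24
After step 3: a=96, m=-24
After step 4: a=96, m=-24
Actual final a=96, m=-24 ≠ expected a=5, m=-24.
Step 2 is the only position where a single-operation replacement can produce the expected result.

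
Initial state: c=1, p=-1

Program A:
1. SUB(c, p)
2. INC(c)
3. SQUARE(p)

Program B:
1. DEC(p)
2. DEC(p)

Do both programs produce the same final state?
No

Program A final state: c=3, p=1
Program B final state: c=1, p=-3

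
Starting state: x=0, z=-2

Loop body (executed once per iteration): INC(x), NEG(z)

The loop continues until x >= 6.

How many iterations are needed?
6

Tracing iterations:
Initial: x=0, z=-2
After iteration 1: x=1, z=2
After iteration 2: x=2, z=-2
After iteration 3: x=3, z=2
After iteration 4: x=4, z=-2
After iteration 5: x=5, z=2
After iteration 6: x=6, z=-2
x >= 6 now holds, so the loop exits after 6 iterations.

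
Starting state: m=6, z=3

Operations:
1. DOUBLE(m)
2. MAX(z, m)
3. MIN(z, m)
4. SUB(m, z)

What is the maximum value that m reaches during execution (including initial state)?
12

Values of m at each step:
Initial: m = 6
After step 1: m = 12 ← maximum
After step 2: m = 12
After step 3: m = 12
After step 4: m = 0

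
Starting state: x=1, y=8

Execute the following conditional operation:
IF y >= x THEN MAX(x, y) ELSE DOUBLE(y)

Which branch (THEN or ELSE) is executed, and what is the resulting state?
Branch: THEN, Final state: x=8, y=8

Evaluating condition: y >= x
y = 8, x = 1
Condition is True, so THEN branch executes
After MAX(x, y): x=8, y=8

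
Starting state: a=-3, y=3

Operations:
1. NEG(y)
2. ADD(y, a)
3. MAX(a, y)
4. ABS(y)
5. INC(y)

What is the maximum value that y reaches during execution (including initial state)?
7

Values of y at each step:
Initial: y = 3
After step 1: y = -3
After step 2: y = -6
After step 3: y = -6
After step 4: y = 6
After step 5: y = 7 ← maximum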